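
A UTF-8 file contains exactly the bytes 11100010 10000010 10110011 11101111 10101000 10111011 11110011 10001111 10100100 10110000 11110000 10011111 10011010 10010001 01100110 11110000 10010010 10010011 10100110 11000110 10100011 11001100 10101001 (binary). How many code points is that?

8

Byte at offset 0: 0xE2 = 11100010 → 3-byte char (#1). Advance 3.
Byte at offset 3: 0xEF = 11101111 → 3-byte char (#2). Advance 3.
Byte at offset 6: 0xF3 = 11110011 → 4-byte char (#3). Advance 4.
Byte at offset 10: 0xF0 = 11110000 → 4-byte char (#4). Advance 4.
Byte at offset 14: 0x66 = 01100110 → 1-byte char (#5). Advance 1.
Byte at offset 15: 0xF0 = 11110000 → 4-byte char (#6). Advance 4.
Byte at offset 19: 0xC6 = 11000110 → 2-byte char (#7). Advance 2.
Byte at offset 21: 0xCC = 11001100 → 2-byte char (#8). Advance 2.
Reached end at offset 23 after 8 code points.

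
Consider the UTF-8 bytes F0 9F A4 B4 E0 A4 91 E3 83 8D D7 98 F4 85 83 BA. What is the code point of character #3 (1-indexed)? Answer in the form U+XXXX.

Offset 0: leading byte 0xF0 = 11110000 → 4-byte char #1 = F0 9F A4 B4.
Offset 4: leading byte 0xE0 = 11100000 → 3-byte char #2 = E0 A4 91.
Offset 7: leading byte 0xE3 = 11100011 → 3-byte char #3 = E3 83 8D.
Leading byte 0xE3 = 11100011 matches 1110xxxx → 3-byte sequence.
Byte 1: 0xE3 = 11100011, payload 0011 (4 bits).
Byte 2: 0x83 = 10000011 (10xxxxxx ✓), payload 000011.
Byte 3: 0x8D = 10001101 (10xxxxxx ✓), payload 001101.
Concatenate: 0011000011001101 = 0x30CD (16 bits → U+30CD).

U+30CD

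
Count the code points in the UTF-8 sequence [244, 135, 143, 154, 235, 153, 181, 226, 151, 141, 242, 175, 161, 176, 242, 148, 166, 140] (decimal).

Byte at offset 0: 0xF4 = 11110100 → 4-byte char (#1). Advance 4.
Byte at offset 4: 0xEB = 11101011 → 3-byte char (#2). Advance 3.
Byte at offset 7: 0xE2 = 11100010 → 3-byte char (#3). Advance 3.
Byte at offset 10: 0xF2 = 11110010 → 4-byte char (#4). Advance 4.
Byte at offset 14: 0xF2 = 11110010 → 4-byte char (#5). Advance 4.
Reached end at offset 18 after 5 code points.

5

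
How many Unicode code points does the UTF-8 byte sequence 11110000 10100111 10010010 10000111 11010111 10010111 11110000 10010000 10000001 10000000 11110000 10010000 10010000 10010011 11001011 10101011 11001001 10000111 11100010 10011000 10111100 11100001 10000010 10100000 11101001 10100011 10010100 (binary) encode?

9

Byte at offset 0: 0xF0 = 11110000 → 4-byte char (#1). Advance 4.
Byte at offset 4: 0xD7 = 11010111 → 2-byte char (#2). Advance 2.
Byte at offset 6: 0xF0 = 11110000 → 4-byte char (#3). Advance 4.
Byte at offset 10: 0xF0 = 11110000 → 4-byte char (#4). Advance 4.
Byte at offset 14: 0xCB = 11001011 → 2-byte char (#5). Advance 2.
Byte at offset 16: 0xC9 = 11001001 → 2-byte char (#6). Advance 2.
Byte at offset 18: 0xE2 = 11100010 → 3-byte char (#7). Advance 3.
Byte at offset 21: 0xE1 = 11100001 → 3-byte char (#8). Advance 3.
Byte at offset 24: 0xE9 = 11101001 → 3-byte char (#9). Advance 3.
Reached end at offset 27 after 9 code points.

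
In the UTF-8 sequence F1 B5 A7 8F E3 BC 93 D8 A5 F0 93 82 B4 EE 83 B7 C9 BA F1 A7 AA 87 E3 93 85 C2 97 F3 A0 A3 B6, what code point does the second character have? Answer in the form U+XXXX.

Offset 0: leading byte 0xF1 = 11110001 → 4-byte char #1 = F1 B5 A7 8F.
Offset 4: leading byte 0xE3 = 11100011 → 3-byte char #2 = E3 BC 93.
Leading byte 0xE3 = 11100011 matches 1110xxxx → 3-byte sequence.
Byte 1: 0xE3 = 11100011, payload 0011 (4 bits).
Byte 2: 0xBC = 10111100 (10xxxxxx ✓), payload 111100.
Byte 3: 0x93 = 10010011 (10xxxxxx ✓), payload 010011.
Concatenate: 0011111100010011 = 0x3F13 (16 bits → U+3F13).

U+3F13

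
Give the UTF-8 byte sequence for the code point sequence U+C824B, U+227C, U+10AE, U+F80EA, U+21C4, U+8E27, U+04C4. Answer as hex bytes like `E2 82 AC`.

U+C824B: 4-byte form → F3 88 89 8B.
U+227C: 3-byte form → E2 89 BC.
U+10AE: 3-byte form → E1 82 AE.
U+F80EA: 4-byte form → F3 B8 83 AA.
U+21C4: 3-byte form → E2 87 84.
U+8E27: 3-byte form → E8 B8 A7.
U+04C4: 2-byte form → D3 84.
Concatenated (22 bytes): F3 88 89 8B E2 89 BC E1 82 AE F3 B8 83 AA E2 87 84 E8 B8 A7 D3 84.

F3 88 89 8B E2 89 BC E1 82 AE F3 B8 83 AA E2 87 84 E8 B8 A7 D3 84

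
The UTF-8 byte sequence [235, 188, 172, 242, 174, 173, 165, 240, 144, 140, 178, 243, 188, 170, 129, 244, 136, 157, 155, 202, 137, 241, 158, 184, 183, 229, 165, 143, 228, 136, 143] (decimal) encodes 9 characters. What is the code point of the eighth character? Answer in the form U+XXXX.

U+594F

Offset 0: leading byte 0xEB = 11101011 → 3-byte char #1 = EB BC AC.
Offset 3: leading byte 0xF2 = 11110010 → 4-byte char #2 = F2 AE AD A5.
Offset 7: leading byte 0xF0 = 11110000 → 4-byte char #3 = F0 90 8C B2.
Offset 11: leading byte 0xF3 = 11110011 → 4-byte char #4 = F3 BC AA 81.
Offset 15: leading byte 0xF4 = 11110100 → 4-byte char #5 = F4 88 9D 9B.
Offset 19: leading byte 0xCA = 11001010 → 2-byte char #6 = CA 89.
Offset 21: leading byte 0xF1 = 11110001 → 4-byte char #7 = F1 9E B8 B7.
Offset 25: leading byte 0xE5 = 11100101 → 3-byte char #8 = E5 A5 8F.
Leading byte 0xE5 = 11100101 matches 1110xxxx → 3-byte sequence.
Byte 1: 0xE5 = 11100101, payload 0101 (4 bits).
Byte 2: 0xA5 = 10100101 (10xxxxxx ✓), payload 100101.
Byte 3: 0x8F = 10001111 (10xxxxxx ✓), payload 001111.
Concatenate: 0101100101001111 = 0x594F (16 bits → U+594F).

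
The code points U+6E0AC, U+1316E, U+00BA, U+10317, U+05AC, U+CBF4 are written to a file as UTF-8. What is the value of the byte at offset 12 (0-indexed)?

U+6E0AC → 4-byte form F1 AE 82 AC at offsets 0–3.
U+1316E → 4-byte form F0 93 85 AE at offsets 4–7.
U+00BA → 2-byte form C2 BA at offsets 8–9.
U+10317 → 4-byte form F0 90 8C 97 at offsets 10–13.
Offset 12 falls in char 4's range; it's byte 3 of F0 90 8C 97 = 0x8C.

0x8C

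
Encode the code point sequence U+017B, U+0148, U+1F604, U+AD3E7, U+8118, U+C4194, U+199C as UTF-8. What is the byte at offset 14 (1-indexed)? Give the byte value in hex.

1-indexed offset 14 is 0-indexed offset 13.
U+017B → 2-byte form C5 BB at offsets 0–1.
U+0148 → 2-byte form C5 88 at offsets 2–3.
U+1F604 → 4-byte form F0 9F 98 84 at offsets 4–7.
U+AD3E7 → 4-byte form F2 AD 8F A7 at offsets 8–11.
U+8118 → 3-byte form E8 84 98 at offsets 12–14.
Offset 13 falls in char 5's range; it's byte 2 of E8 84 98 = 0x84.

0x84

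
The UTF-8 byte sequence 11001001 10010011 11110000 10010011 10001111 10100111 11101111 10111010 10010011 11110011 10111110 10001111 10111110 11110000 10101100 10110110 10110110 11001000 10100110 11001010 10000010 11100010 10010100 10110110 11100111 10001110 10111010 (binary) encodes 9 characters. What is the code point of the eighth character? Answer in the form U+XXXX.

U+2536

Offset 0: leading byte 0xC9 = 11001001 → 2-byte char #1 = C9 93.
Offset 2: leading byte 0xF0 = 11110000 → 4-byte char #2 = F0 93 8F A7.
Offset 6: leading byte 0xEF = 11101111 → 3-byte char #3 = EF BA 93.
Offset 9: leading byte 0xF3 = 11110011 → 4-byte char #4 = F3 BE 8F BE.
Offset 13: leading byte 0xF0 = 11110000 → 4-byte char #5 = F0 AC B6 B6.
Offset 17: leading byte 0xC8 = 11001000 → 2-byte char #6 = C8 A6.
Offset 19: leading byte 0xCA = 11001010 → 2-byte char #7 = CA 82.
Offset 21: leading byte 0xE2 = 11100010 → 3-byte char #8 = E2 94 B6.
Leading byte 0xE2 = 11100010 matches 1110xxxx → 3-byte sequence.
Byte 1: 0xE2 = 11100010, payload 0010 (4 bits).
Byte 2: 0x94 = 10010100 (10xxxxxx ✓), payload 010100.
Byte 3: 0xB6 = 10110110 (10xxxxxx ✓), payload 110110.
Concatenate: 0010010100110110 = 0x2536 (16 bits → U+2536).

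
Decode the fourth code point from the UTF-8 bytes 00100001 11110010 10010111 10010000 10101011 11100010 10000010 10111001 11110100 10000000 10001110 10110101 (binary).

U+1003B5

Offset 0: leading byte 0x21 = 00100001 → 1-byte char #1 = 21.
Offset 1: leading byte 0xF2 = 11110010 → 4-byte char #2 = F2 97 90 AB.
Offset 5: leading byte 0xE2 = 11100010 → 3-byte char #3 = E2 82 B9.
Offset 8: leading byte 0xF4 = 11110100 → 4-byte char #4 = F4 80 8E B5.
Leading byte 0xF4 = 11110100 matches 11110xxx → 4-byte sequence.
Byte 1: 0xF4 = 11110100, payload 100 (3 bits).
Byte 2: 0x80 = 10000000 (10xxxxxx ✓), payload 000000.
Byte 3: 0x8E = 10001110 (10xxxxxx ✓), payload 001110.
Byte 4: 0xB5 = 10110101 (10xxxxxx ✓), payload 110101.
Concatenate: 100000000001110110101 = 0x1003B5 (21 bits → U+1003B5).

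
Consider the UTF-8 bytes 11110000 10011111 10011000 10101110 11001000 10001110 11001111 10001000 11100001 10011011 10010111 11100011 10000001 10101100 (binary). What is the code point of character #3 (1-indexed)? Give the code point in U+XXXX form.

U+03C8

Offset 0: leading byte 0xF0 = 11110000 → 4-byte char #1 = F0 9F 98 AE.
Offset 4: leading byte 0xC8 = 11001000 → 2-byte char #2 = C8 8E.
Offset 6: leading byte 0xCF = 11001111 → 2-byte char #3 = CF 88.
Leading byte 0xCF = 11001111 matches 110xxxxx → 2-byte sequence.
Byte 1: 0xCF = 11001111, payload 01111 (5 bits).
Byte 2: 0x88 = 10001000 (10xxxxxx ✓), payload 001000.
Concatenate: 01111001000 = 0x3C8 (11 bits → U+03C8).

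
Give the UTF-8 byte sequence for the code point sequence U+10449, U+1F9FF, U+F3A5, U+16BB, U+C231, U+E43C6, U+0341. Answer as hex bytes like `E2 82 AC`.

U+10449: 4-byte form → F0 90 91 89.
U+1F9FF: 4-byte form → F0 9F A7 BF.
U+F3A5: 3-byte form → EF 8E A5.
U+16BB: 3-byte form → E1 9A BB.
U+C231: 3-byte form → EC 88 B1.
U+E43C6: 4-byte form → F3 A4 8F 86.
U+0341: 2-byte form → CD 81.
Concatenated (23 bytes): F0 90 91 89 F0 9F A7 BF EF 8E A5 E1 9A BB EC 88 B1 F3 A4 8F 86 CD 81.

F0 90 91 89 F0 9F A7 BF EF 8E A5 E1 9A BB EC 88 B1 F3 A4 8F 86 CD 81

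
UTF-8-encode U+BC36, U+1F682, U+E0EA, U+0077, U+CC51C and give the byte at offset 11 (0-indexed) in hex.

0xF3

U+BC36 → 3-byte form EB B0 B6 at offsets 0–2.
U+1F682 → 4-byte form F0 9F 9A 82 at offsets 3–6.
U+E0EA → 3-byte form EE 83 AA at offsets 7–9.
U+0077 → 1-byte form 77 at offsets 10–10.
U+CC51C → 4-byte form F3 8C 94 9C at offsets 11–14.
Offset 11 falls in char 5's range; it's byte 1 of F3 8C 94 9C = 0xF3.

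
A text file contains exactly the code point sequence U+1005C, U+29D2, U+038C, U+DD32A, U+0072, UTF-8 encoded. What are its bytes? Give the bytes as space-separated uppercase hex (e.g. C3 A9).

U+1005C: 4-byte form → F0 90 81 9C.
U+29D2: 3-byte form → E2 A7 92.
U+038C: 2-byte form → CE 8C.
U+DD32A: 4-byte form → F3 9D 8C AA.
U+0072: 1-byte form → 72.
Concatenated (14 bytes): F0 90 81 9C E2 A7 92 CE 8C F3 9D 8C AA 72.

F0 90 81 9C E2 A7 92 CE 8C F3 9D 8C AA 72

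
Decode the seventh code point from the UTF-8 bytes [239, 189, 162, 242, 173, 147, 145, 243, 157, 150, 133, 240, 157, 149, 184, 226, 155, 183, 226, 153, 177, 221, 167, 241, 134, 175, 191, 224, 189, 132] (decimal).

U+0767

Offset 0: leading byte 0xEF = 11101111 → 3-byte char #1 = EF BD A2.
Offset 3: leading byte 0xF2 = 11110010 → 4-byte char #2 = F2 AD 93 91.
Offset 7: leading byte 0xF3 = 11110011 → 4-byte char #3 = F3 9D 96 85.
Offset 11: leading byte 0xF0 = 11110000 → 4-byte char #4 = F0 9D 95 B8.
Offset 15: leading byte 0xE2 = 11100010 → 3-byte char #5 = E2 9B B7.
Offset 18: leading byte 0xE2 = 11100010 → 3-byte char #6 = E2 99 B1.
Offset 21: leading byte 0xDD = 11011101 → 2-byte char #7 = DD A7.
Leading byte 0xDD = 11011101 matches 110xxxxx → 2-byte sequence.
Byte 1: 0xDD = 11011101, payload 11101 (5 bits).
Byte 2: 0xA7 = 10100111 (10xxxxxx ✓), payload 100111.
Concatenate: 11101100111 = 0x767 (11 bits → U+0767).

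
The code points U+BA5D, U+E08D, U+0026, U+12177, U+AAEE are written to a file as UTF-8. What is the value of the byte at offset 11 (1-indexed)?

1-indexed offset 11 is 0-indexed offset 10.
U+BA5D → 3-byte form EB A9 9D at offsets 0–2.
U+E08D → 3-byte form EE 82 8D at offsets 3–5.
U+0026 → 1-byte form 26 at offsets 6–6.
U+12177 → 4-byte form F0 92 85 B7 at offsets 7–10.
Offset 10 falls in char 4's range; it's byte 4 of F0 92 85 B7 = 0xB7.

0xB7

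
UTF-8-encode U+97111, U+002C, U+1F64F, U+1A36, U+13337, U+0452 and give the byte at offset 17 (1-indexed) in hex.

0xD1

1-indexed offset 17 is 0-indexed offset 16.
U+97111 → 4-byte form F2 97 84 91 at offsets 0–3.
U+002C → 1-byte form 2C at offsets 4–4.
U+1F64F → 4-byte form F0 9F 99 8F at offsets 5–8.
U+1A36 → 3-byte form E1 A8 B6 at offsets 9–11.
U+13337 → 4-byte form F0 93 8C B7 at offsets 12–15.
U+0452 → 2-byte form D1 92 at offsets 16–17.
Offset 16 falls in char 6's range; it's byte 1 of D1 92 = 0xD1.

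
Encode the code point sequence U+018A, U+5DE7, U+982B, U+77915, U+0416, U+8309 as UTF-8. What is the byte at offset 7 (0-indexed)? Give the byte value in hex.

0xAB

U+018A → 2-byte form C6 8A at offsets 0–1.
U+5DE7 → 3-byte form E5 B7 A7 at offsets 2–4.
U+982B → 3-byte form E9 A0 AB at offsets 5–7.
Offset 7 falls in char 3's range; it's byte 3 of E9 A0 AB = 0xAB.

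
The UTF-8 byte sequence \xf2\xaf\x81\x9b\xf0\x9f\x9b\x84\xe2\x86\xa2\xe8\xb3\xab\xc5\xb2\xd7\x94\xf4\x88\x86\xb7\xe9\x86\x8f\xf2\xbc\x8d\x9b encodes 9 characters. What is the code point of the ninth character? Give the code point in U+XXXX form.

U+BC35B

Offset 0: leading byte 0xF2 = 11110010 → 4-byte char #1 = F2 AF 81 9B.
Offset 4: leading byte 0xF0 = 11110000 → 4-byte char #2 = F0 9F 9B 84.
Offset 8: leading byte 0xE2 = 11100010 → 3-byte char #3 = E2 86 A2.
Offset 11: leading byte 0xE8 = 11101000 → 3-byte char #4 = E8 B3 AB.
Offset 14: leading byte 0xC5 = 11000101 → 2-byte char #5 = C5 B2.
Offset 16: leading byte 0xD7 = 11010111 → 2-byte char #6 = D7 94.
Offset 18: leading byte 0xF4 = 11110100 → 4-byte char #7 = F4 88 86 B7.
Offset 22: leading byte 0xE9 = 11101001 → 3-byte char #8 = E9 86 8F.
Offset 25: leading byte 0xF2 = 11110010 → 4-byte char #9 = F2 BC 8D 9B.
Leading byte 0xF2 = 11110010 matches 11110xxx → 4-byte sequence.
Byte 1: 0xF2 = 11110010, payload 010 (3 bits).
Byte 2: 0xBC = 10111100 (10xxxxxx ✓), payload 111100.
Byte 3: 0x8D = 10001101 (10xxxxxx ✓), payload 001101.
Byte 4: 0x9B = 10011011 (10xxxxxx ✓), payload 011011.
Concatenate: 010111100001101011011 = 0xBC35B (21 bits → U+BC35B).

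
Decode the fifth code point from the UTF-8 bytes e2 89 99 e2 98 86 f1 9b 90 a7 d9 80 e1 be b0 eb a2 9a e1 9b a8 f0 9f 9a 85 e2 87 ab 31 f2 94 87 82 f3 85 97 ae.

Offset 0: leading byte 0xE2 = 11100010 → 3-byte char #1 = E2 89 99.
Offset 3: leading byte 0xE2 = 11100010 → 3-byte char #2 = E2 98 86.
Offset 6: leading byte 0xF1 = 11110001 → 4-byte char #3 = F1 9B 90 A7.
Offset 10: leading byte 0xD9 = 11011001 → 2-byte char #4 = D9 80.
Offset 12: leading byte 0xE1 = 11100001 → 3-byte char #5 = E1 BE B0.
Leading byte 0xE1 = 11100001 matches 1110xxxx → 3-byte sequence.
Byte 1: 0xE1 = 11100001, payload 0001 (4 bits).
Byte 2: 0xBE = 10111110 (10xxxxxx ✓), payload 111110.
Byte 3: 0xB0 = 10110000 (10xxxxxx ✓), payload 110000.
Concatenate: 0001111110110000 = 0x1FB0 (16 bits → U+1FB0).

U+1FB0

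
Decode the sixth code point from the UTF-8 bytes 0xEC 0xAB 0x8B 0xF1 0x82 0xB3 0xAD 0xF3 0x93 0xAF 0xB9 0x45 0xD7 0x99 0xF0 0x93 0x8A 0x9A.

U+1329A

Offset 0: leading byte 0xEC = 11101100 → 3-byte char #1 = EC AB 8B.
Offset 3: leading byte 0xF1 = 11110001 → 4-byte char #2 = F1 82 B3 AD.
Offset 7: leading byte 0xF3 = 11110011 → 4-byte char #3 = F3 93 AF B9.
Offset 11: leading byte 0x45 = 01000101 → 1-byte char #4 = 45.
Offset 12: leading byte 0xD7 = 11010111 → 2-byte char #5 = D7 99.
Offset 14: leading byte 0xF0 = 11110000 → 4-byte char #6 = F0 93 8A 9A.
Leading byte 0xF0 = 11110000 matches 11110xxx → 4-byte sequence.
Byte 1: 0xF0 = 11110000, payload 000 (3 bits).
Byte 2: 0x93 = 10010011 (10xxxxxx ✓), payload 010011.
Byte 3: 0x8A = 10001010 (10xxxxxx ✓), payload 001010.
Byte 4: 0x9A = 10011010 (10xxxxxx ✓), payload 011010.
Concatenate: 000010011001010011010 = 0x1329A (21 bits → U+1329A).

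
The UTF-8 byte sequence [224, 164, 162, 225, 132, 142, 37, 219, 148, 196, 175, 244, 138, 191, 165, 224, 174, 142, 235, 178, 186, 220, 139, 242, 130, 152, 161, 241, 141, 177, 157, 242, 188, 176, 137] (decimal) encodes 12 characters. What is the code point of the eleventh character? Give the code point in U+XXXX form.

Offset 0: leading byte 0xE0 = 11100000 → 3-byte char #1 = E0 A4 A2.
Offset 3: leading byte 0xE1 = 11100001 → 3-byte char #2 = E1 84 8E.
Offset 6: leading byte 0x25 = 00100101 → 1-byte char #3 = 25.
Offset 7: leading byte 0xDB = 11011011 → 2-byte char #4 = DB 94.
Offset 9: leading byte 0xC4 = 11000100 → 2-byte char #5 = C4 AF.
Offset 11: leading byte 0xF4 = 11110100 → 4-byte char #6 = F4 8A BF A5.
Offset 15: leading byte 0xE0 = 11100000 → 3-byte char #7 = E0 AE 8E.
Offset 18: leading byte 0xEB = 11101011 → 3-byte char #8 = EB B2 BA.
Offset 21: leading byte 0xDC = 11011100 → 2-byte char #9 = DC 8B.
Offset 23: leading byte 0xF2 = 11110010 → 4-byte char #10 = F2 82 98 A1.
Offset 27: leading byte 0xF1 = 11110001 → 4-byte char #11 = F1 8D B1 9D.
Leading byte 0xF1 = 11110001 matches 11110xxx → 4-byte sequence.
Byte 1: 0xF1 = 11110001, payload 001 (3 bits).
Byte 2: 0x8D = 10001101 (10xxxxxx ✓), payload 001101.
Byte 3: 0xB1 = 10110001 (10xxxxxx ✓), payload 110001.
Byte 4: 0x9D = 10011101 (10xxxxxx ✓), payload 011101.
Concatenate: 001001101110001011101 = 0x4DC5D (21 bits → U+4DC5D).

U+4DC5D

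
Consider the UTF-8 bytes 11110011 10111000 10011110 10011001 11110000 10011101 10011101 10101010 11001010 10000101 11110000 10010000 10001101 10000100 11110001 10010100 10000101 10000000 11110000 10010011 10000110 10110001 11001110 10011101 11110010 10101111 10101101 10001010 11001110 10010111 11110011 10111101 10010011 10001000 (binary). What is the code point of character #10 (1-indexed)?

U+FD4C8

Offset 0: leading byte 0xF3 = 11110011 → 4-byte char #1 = F3 B8 9E 99.
Offset 4: leading byte 0xF0 = 11110000 → 4-byte char #2 = F0 9D 9D AA.
Offset 8: leading byte 0xCA = 11001010 → 2-byte char #3 = CA 85.
Offset 10: leading byte 0xF0 = 11110000 → 4-byte char #4 = F0 90 8D 84.
Offset 14: leading byte 0xF1 = 11110001 → 4-byte char #5 = F1 94 85 80.
Offset 18: leading byte 0xF0 = 11110000 → 4-byte char #6 = F0 93 86 B1.
Offset 22: leading byte 0xCE = 11001110 → 2-byte char #7 = CE 9D.
Offset 24: leading byte 0xF2 = 11110010 → 4-byte char #8 = F2 AF AD 8A.
Offset 28: leading byte 0xCE = 11001110 → 2-byte char #9 = CE 97.
Offset 30: leading byte 0xF3 = 11110011 → 4-byte char #10 = F3 BD 93 88.
Leading byte 0xF3 = 11110011 matches 11110xxx → 4-byte sequence.
Byte 1: 0xF3 = 11110011, payload 011 (3 bits).
Byte 2: 0xBD = 10111101 (10xxxxxx ✓), payload 111101.
Byte 3: 0x93 = 10010011 (10xxxxxx ✓), payload 010011.
Byte 4: 0x88 = 10001000 (10xxxxxx ✓), payload 001000.
Concatenate: 011111101010011001000 = 0xFD4C8 (21 bits → U+FD4C8).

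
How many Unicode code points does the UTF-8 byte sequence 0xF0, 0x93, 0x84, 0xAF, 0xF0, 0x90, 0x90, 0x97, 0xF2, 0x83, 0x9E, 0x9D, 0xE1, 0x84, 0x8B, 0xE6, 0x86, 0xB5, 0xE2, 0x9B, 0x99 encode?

Byte at offset 0: 0xF0 = 11110000 → 4-byte char (#1). Advance 4.
Byte at offset 4: 0xF0 = 11110000 → 4-byte char (#2). Advance 4.
Byte at offset 8: 0xF2 = 11110010 → 4-byte char (#3). Advance 4.
Byte at offset 12: 0xE1 = 11100001 → 3-byte char (#4). Advance 3.
Byte at offset 15: 0xE6 = 11100110 → 3-byte char (#5). Advance 3.
Byte at offset 18: 0xE2 = 11100010 → 3-byte char (#6). Advance 3.
Reached end at offset 21 after 6 code points.

6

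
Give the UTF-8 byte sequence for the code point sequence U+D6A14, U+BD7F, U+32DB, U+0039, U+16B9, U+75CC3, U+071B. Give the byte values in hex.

U+D6A14: 4-byte form → F3 96 A8 94.
U+BD7F: 3-byte form → EB B5 BF.
U+32DB: 3-byte form → E3 8B 9B.
U+0039: 1-byte form → 39.
U+16B9: 3-byte form → E1 9A B9.
U+75CC3: 4-byte form → F1 B5 B3 83.
U+071B: 2-byte form → DC 9B.
Concatenated (20 bytes): F3 96 A8 94 EB B5 BF E3 8B 9B 39 E1 9A B9 F1 B5 B3 83 DC 9B.

F3 96 A8 94 EB B5 BF E3 8B 9B 39 E1 9A B9 F1 B5 B3 83 DC 9B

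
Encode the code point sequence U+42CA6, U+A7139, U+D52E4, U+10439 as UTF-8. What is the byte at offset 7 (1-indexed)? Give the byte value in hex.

1-indexed offset 7 is 0-indexed offset 6.
U+42CA6 → 4-byte form F1 82 B2 A6 at offsets 0–3.
U+A7139 → 4-byte form F2 A7 84 B9 at offsets 4–7.
Offset 6 falls in char 2's range; it's byte 3 of F2 A7 84 B9 = 0x84.

0x84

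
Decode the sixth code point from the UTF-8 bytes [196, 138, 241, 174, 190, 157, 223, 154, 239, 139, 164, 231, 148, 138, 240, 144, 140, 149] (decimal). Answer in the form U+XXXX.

U+10315

Offset 0: leading byte 0xC4 = 11000100 → 2-byte char #1 = C4 8A.
Offset 2: leading byte 0xF1 = 11110001 → 4-byte char #2 = F1 AE BE 9D.
Offset 6: leading byte 0xDF = 11011111 → 2-byte char #3 = DF 9A.
Offset 8: leading byte 0xEF = 11101111 → 3-byte char #4 = EF 8B A4.
Offset 11: leading byte 0xE7 = 11100111 → 3-byte char #5 = E7 94 8A.
Offset 14: leading byte 0xF0 = 11110000 → 4-byte char #6 = F0 90 8C 95.
Leading byte 0xF0 = 11110000 matches 11110xxx → 4-byte sequence.
Byte 1: 0xF0 = 11110000, payload 000 (3 bits).
Byte 2: 0x90 = 10010000 (10xxxxxx ✓), payload 010000.
Byte 3: 0x8C = 10001100 (10xxxxxx ✓), payload 001100.
Byte 4: 0x95 = 10010101 (10xxxxxx ✓), payload 010101.
Concatenate: 000010000001100010101 = 0x10315 (21 bits → U+10315).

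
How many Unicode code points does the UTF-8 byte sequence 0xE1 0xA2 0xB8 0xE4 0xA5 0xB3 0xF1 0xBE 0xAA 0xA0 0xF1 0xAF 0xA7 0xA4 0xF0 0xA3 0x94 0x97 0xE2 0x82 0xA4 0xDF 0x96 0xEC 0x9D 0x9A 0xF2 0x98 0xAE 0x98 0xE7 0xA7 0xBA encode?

10

Byte at offset 0: 0xE1 = 11100001 → 3-byte char (#1). Advance 3.
Byte at offset 3: 0xE4 = 11100100 → 3-byte char (#2). Advance 3.
Byte at offset 6: 0xF1 = 11110001 → 4-byte char (#3). Advance 4.
Byte at offset 10: 0xF1 = 11110001 → 4-byte char (#4). Advance 4.
Byte at offset 14: 0xF0 = 11110000 → 4-byte char (#5). Advance 4.
Byte at offset 18: 0xE2 = 11100010 → 3-byte char (#6). Advance 3.
Byte at offset 21: 0xDF = 11011111 → 2-byte char (#7). Advance 2.
Byte at offset 23: 0xEC = 11101100 → 3-byte char (#8). Advance 3.
Byte at offset 26: 0xF2 = 11110010 → 4-byte char (#9). Advance 4.
Byte at offset 30: 0xE7 = 11100111 → 3-byte char (#10). Advance 3.
Reached end at offset 33 after 10 code points.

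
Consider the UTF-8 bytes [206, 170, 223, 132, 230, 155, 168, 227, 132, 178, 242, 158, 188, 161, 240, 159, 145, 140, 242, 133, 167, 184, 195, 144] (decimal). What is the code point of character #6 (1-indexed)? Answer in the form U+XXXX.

Offset 0: leading byte 0xCE = 11001110 → 2-byte char #1 = CE AA.
Offset 2: leading byte 0xDF = 11011111 → 2-byte char #2 = DF 84.
Offset 4: leading byte 0xE6 = 11100110 → 3-byte char #3 = E6 9B A8.
Offset 7: leading byte 0xE3 = 11100011 → 3-byte char #4 = E3 84 B2.
Offset 10: leading byte 0xF2 = 11110010 → 4-byte char #5 = F2 9E BC A1.
Offset 14: leading byte 0xF0 = 11110000 → 4-byte char #6 = F0 9F 91 8C.
Leading byte 0xF0 = 11110000 matches 11110xxx → 4-byte sequence.
Byte 1: 0xF0 = 11110000, payload 000 (3 bits).
Byte 2: 0x9F = 10011111 (10xxxxxx ✓), payload 011111.
Byte 3: 0x91 = 10010001 (10xxxxxx ✓), payload 010001.
Byte 4: 0x8C = 10001100 (10xxxxxx ✓), payload 001100.
Concatenate: 000011111010001001100 = 0x1F44C (21 bits → U+1F44C).

U+1F44C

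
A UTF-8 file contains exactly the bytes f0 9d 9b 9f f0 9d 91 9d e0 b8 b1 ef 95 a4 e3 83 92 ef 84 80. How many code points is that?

Byte at offset 0: 0xF0 = 11110000 → 4-byte char (#1). Advance 4.
Byte at offset 4: 0xF0 = 11110000 → 4-byte char (#2). Advance 4.
Byte at offset 8: 0xE0 = 11100000 → 3-byte char (#3). Advance 3.
Byte at offset 11: 0xEF = 11101111 → 3-byte char (#4). Advance 3.
Byte at offset 14: 0xE3 = 11100011 → 3-byte char (#5). Advance 3.
Byte at offset 17: 0xEF = 11101111 → 3-byte char (#6). Advance 3.
Reached end at offset 20 after 6 code points.

6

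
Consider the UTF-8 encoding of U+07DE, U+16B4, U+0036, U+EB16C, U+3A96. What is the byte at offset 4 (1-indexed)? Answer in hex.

1-indexed offset 4 is 0-indexed offset 3.
U+07DE → 2-byte form DF 9E at offsets 0–1.
U+16B4 → 3-byte form E1 9A B4 at offsets 2–4.
Offset 3 falls in char 2's range; it's byte 2 of E1 9A B4 = 0x9A.

0x9A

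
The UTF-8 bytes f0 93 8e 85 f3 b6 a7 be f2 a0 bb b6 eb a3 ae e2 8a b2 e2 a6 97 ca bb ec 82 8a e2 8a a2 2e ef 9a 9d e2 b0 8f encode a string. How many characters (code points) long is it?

Byte at offset 0: 0xF0 = 11110000 → 4-byte char (#1). Advance 4.
Byte at offset 4: 0xF3 = 11110011 → 4-byte char (#2). Advance 4.
Byte at offset 8: 0xF2 = 11110010 → 4-byte char (#3). Advance 4.
Byte at offset 12: 0xEB = 11101011 → 3-byte char (#4). Advance 3.
Byte at offset 15: 0xE2 = 11100010 → 3-byte char (#5). Advance 3.
Byte at offset 18: 0xE2 = 11100010 → 3-byte char (#6). Advance 3.
Byte at offset 21: 0xCA = 11001010 → 2-byte char (#7). Advance 2.
Byte at offset 23: 0xEC = 11101100 → 3-byte char (#8). Advance 3.
Byte at offset 26: 0xE2 = 11100010 → 3-byte char (#9). Advance 3.
Byte at offset 29: 0x2E = 00101110 → 1-byte char (#10). Advance 1.
Byte at offset 30: 0xEF = 11101111 → 3-byte char (#11). Advance 3.
Byte at offset 33: 0xE2 = 11100010 → 3-byte char (#12). Advance 3.
Reached end at offset 36 after 12 code points.

12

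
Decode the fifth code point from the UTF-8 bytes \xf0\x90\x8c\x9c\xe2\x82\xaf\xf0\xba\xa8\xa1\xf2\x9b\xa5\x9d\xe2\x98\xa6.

U+2626

Offset 0: leading byte 0xF0 = 11110000 → 4-byte char #1 = F0 90 8C 9C.
Offset 4: leading byte 0xE2 = 11100010 → 3-byte char #2 = E2 82 AF.
Offset 7: leading byte 0xF0 = 11110000 → 4-byte char #3 = F0 BA A8 A1.
Offset 11: leading byte 0xF2 = 11110010 → 4-byte char #4 = F2 9B A5 9D.
Offset 15: leading byte 0xE2 = 11100010 → 3-byte char #5 = E2 98 A6.
Leading byte 0xE2 = 11100010 matches 1110xxxx → 3-byte sequence.
Byte 1: 0xE2 = 11100010, payload 0010 (4 bits).
Byte 2: 0x98 = 10011000 (10xxxxxx ✓), payload 011000.
Byte 3: 0xA6 = 10100110 (10xxxxxx ✓), payload 100110.
Concatenate: 0010011000100110 = 0x2626 (16 bits → U+2626).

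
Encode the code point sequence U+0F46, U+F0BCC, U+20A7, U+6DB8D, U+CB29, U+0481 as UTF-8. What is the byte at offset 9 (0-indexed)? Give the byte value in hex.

0xA7

U+0F46 → 3-byte form E0 BD 86 at offsets 0–2.
U+F0BCC → 4-byte form F3 B0 AF 8C at offsets 3–6.
U+20A7 → 3-byte form E2 82 A7 at offsets 7–9.
Offset 9 falls in char 3's range; it's byte 3 of E2 82 A7 = 0xA7.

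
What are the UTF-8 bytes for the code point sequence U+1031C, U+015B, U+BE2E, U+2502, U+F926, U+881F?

U+1031C: 4-byte form → F0 90 8C 9C.
U+015B: 2-byte form → C5 9B.
U+BE2E: 3-byte form → EB B8 AE.
U+2502: 3-byte form → E2 94 82.
U+F926: 3-byte form → EF A4 A6.
U+881F: 3-byte form → E8 A0 9F.
Concatenated (18 bytes): F0 90 8C 9C C5 9B EB B8 AE E2 94 82 EF A4 A6 E8 A0 9F.

F0 90 8C 9C C5 9B EB B8 AE E2 94 82 EF A4 A6 E8 A0 9F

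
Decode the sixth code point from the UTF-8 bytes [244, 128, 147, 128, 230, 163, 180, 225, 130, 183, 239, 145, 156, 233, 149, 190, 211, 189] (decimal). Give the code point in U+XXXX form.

Offset 0: leading byte 0xF4 = 11110100 → 4-byte char #1 = F4 80 93 80.
Offset 4: leading byte 0xE6 = 11100110 → 3-byte char #2 = E6 A3 B4.
Offset 7: leading byte 0xE1 = 11100001 → 3-byte char #3 = E1 82 B7.
Offset 10: leading byte 0xEF = 11101111 → 3-byte char #4 = EF 91 9C.
Offset 13: leading byte 0xE9 = 11101001 → 3-byte char #5 = E9 95 BE.
Offset 16: leading byte 0xD3 = 11010011 → 2-byte char #6 = D3 BD.
Leading byte 0xD3 = 11010011 matches 110xxxxx → 2-byte sequence.
Byte 1: 0xD3 = 11010011, payload 10011 (5 bits).
Byte 2: 0xBD = 10111101 (10xxxxxx ✓), payload 111101.
Concatenate: 10011111101 = 0x4FD (11 bits → U+04FD).

U+04FD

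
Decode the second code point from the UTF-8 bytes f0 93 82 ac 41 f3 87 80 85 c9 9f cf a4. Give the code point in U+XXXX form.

Offset 0: leading byte 0xF0 = 11110000 → 4-byte char #1 = F0 93 82 AC.
Offset 4: leading byte 0x41 = 01000001 → 1-byte char #2 = 41.
Leading byte 0x41 = 01000001 matches 0xxxxxxx → 1-byte sequence.
Byte 1: 0x41 = 01000001, payload 1000001 (7 bits).
Concatenate: 1000001 = 0x41 (7 bits → U+0041).

U+0041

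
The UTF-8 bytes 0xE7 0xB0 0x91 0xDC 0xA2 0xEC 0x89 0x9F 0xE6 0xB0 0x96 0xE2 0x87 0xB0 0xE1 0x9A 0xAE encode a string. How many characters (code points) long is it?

Byte at offset 0: 0xE7 = 11100111 → 3-byte char (#1). Advance 3.
Byte at offset 3: 0xDC = 11011100 → 2-byte char (#2). Advance 2.
Byte at offset 5: 0xEC = 11101100 → 3-byte char (#3). Advance 3.
Byte at offset 8: 0xE6 = 11100110 → 3-byte char (#4). Advance 3.
Byte at offset 11: 0xE2 = 11100010 → 3-byte char (#5). Advance 3.
Byte at offset 14: 0xE1 = 11100001 → 3-byte char (#6). Advance 3.
Reached end at offset 17 after 6 code points.

6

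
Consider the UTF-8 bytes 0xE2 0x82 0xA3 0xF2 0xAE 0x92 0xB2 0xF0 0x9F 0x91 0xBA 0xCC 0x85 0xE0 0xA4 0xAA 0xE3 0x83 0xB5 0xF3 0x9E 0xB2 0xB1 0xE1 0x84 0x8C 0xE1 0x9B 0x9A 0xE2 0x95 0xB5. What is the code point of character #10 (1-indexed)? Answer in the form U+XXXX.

U+2575

Offset 0: leading byte 0xE2 = 11100010 → 3-byte char #1 = E2 82 A3.
Offset 3: leading byte 0xF2 = 11110010 → 4-byte char #2 = F2 AE 92 B2.
Offset 7: leading byte 0xF0 = 11110000 → 4-byte char #3 = F0 9F 91 BA.
Offset 11: leading byte 0xCC = 11001100 → 2-byte char #4 = CC 85.
Offset 13: leading byte 0xE0 = 11100000 → 3-byte char #5 = E0 A4 AA.
Offset 16: leading byte 0xE3 = 11100011 → 3-byte char #6 = E3 83 B5.
Offset 19: leading byte 0xF3 = 11110011 → 4-byte char #7 = F3 9E B2 B1.
Offset 23: leading byte 0xE1 = 11100001 → 3-byte char #8 = E1 84 8C.
Offset 26: leading byte 0xE1 = 11100001 → 3-byte char #9 = E1 9B 9A.
Offset 29: leading byte 0xE2 = 11100010 → 3-byte char #10 = E2 95 B5.
Leading byte 0xE2 = 11100010 matches 1110xxxx → 3-byte sequence.
Byte 1: 0xE2 = 11100010, payload 0010 (4 bits).
Byte 2: 0x95 = 10010101 (10xxxxxx ✓), payload 010101.
Byte 3: 0xB5 = 10110101 (10xxxxxx ✓), payload 110101.
Concatenate: 0010010101110101 = 0x2575 (16 bits → U+2575).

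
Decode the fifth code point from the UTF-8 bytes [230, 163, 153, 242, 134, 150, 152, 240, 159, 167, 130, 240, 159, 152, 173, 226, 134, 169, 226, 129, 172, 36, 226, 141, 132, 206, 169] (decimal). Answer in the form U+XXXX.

U+21A9

Offset 0: leading byte 0xE6 = 11100110 → 3-byte char #1 = E6 A3 99.
Offset 3: leading byte 0xF2 = 11110010 → 4-byte char #2 = F2 86 96 98.
Offset 7: leading byte 0xF0 = 11110000 → 4-byte char #3 = F0 9F A7 82.
Offset 11: leading byte 0xF0 = 11110000 → 4-byte char #4 = F0 9F 98 AD.
Offset 15: leading byte 0xE2 = 11100010 → 3-byte char #5 = E2 86 A9.
Leading byte 0xE2 = 11100010 matches 1110xxxx → 3-byte sequence.
Byte 1: 0xE2 = 11100010, payload 0010 (4 bits).
Byte 2: 0x86 = 10000110 (10xxxxxx ✓), payload 000110.
Byte 3: 0xA9 = 10101001 (10xxxxxx ✓), payload 101001.
Concatenate: 0010000110101001 = 0x21A9 (16 bits → U+21A9).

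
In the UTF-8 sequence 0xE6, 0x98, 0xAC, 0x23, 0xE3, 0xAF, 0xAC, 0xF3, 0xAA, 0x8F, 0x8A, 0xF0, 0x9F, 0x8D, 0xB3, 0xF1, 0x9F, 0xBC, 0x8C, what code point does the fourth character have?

U+EA3CA

Offset 0: leading byte 0xE6 = 11100110 → 3-byte char #1 = E6 98 AC.
Offset 3: leading byte 0x23 = 00100011 → 1-byte char #2 = 23.
Offset 4: leading byte 0xE3 = 11100011 → 3-byte char #3 = E3 AF AC.
Offset 7: leading byte 0xF3 = 11110011 → 4-byte char #4 = F3 AA 8F 8A.
Leading byte 0xF3 = 11110011 matches 11110xxx → 4-byte sequence.
Byte 1: 0xF3 = 11110011, payload 011 (3 bits).
Byte 2: 0xAA = 10101010 (10xxxxxx ✓), payload 101010.
Byte 3: 0x8F = 10001111 (10xxxxxx ✓), payload 001111.
Byte 4: 0x8A = 10001010 (10xxxxxx ✓), payload 001010.
Concatenate: 011101010001111001010 = 0xEA3CA (21 bits → U+EA3CA).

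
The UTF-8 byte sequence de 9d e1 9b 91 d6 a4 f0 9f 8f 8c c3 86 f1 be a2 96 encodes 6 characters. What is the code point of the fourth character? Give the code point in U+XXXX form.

Offset 0: leading byte 0xDE = 11011110 → 2-byte char #1 = DE 9D.
Offset 2: leading byte 0xE1 = 11100001 → 3-byte char #2 = E1 9B 91.
Offset 5: leading byte 0xD6 = 11010110 → 2-byte char #3 = D6 A4.
Offset 7: leading byte 0xF0 = 11110000 → 4-byte char #4 = F0 9F 8F 8C.
Leading byte 0xF0 = 11110000 matches 11110xxx → 4-byte sequence.
Byte 1: 0xF0 = 11110000, payload 000 (3 bits).
Byte 2: 0x9F = 10011111 (10xxxxxx ✓), payload 011111.
Byte 3: 0x8F = 10001111 (10xxxxxx ✓), payload 001111.
Byte 4: 0x8C = 10001100 (10xxxxxx ✓), payload 001100.
Concatenate: 000011111001111001100 = 0x1F3CC (21 bits → U+1F3CC).

U+1F3CC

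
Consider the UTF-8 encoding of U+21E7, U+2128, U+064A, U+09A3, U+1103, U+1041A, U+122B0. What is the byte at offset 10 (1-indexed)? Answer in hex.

1-indexed offset 10 is 0-indexed offset 9.
U+21E7 → 3-byte form E2 87 A7 at offsets 0–2.
U+2128 → 3-byte form E2 84 A8 at offsets 3–5.
U+064A → 2-byte form D9 8A at offsets 6–7.
U+09A3 → 3-byte form E0 A6 A3 at offsets 8–10.
Offset 9 falls in char 4's range; it's byte 2 of E0 A6 A3 = 0xA6.

0xA6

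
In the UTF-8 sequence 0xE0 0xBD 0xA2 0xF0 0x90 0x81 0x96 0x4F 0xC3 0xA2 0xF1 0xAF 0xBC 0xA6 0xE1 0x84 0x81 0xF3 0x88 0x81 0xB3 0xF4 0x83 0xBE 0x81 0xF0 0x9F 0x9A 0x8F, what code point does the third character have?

U+004F

Offset 0: leading byte 0xE0 = 11100000 → 3-byte char #1 = E0 BD A2.
Offset 3: leading byte 0xF0 = 11110000 → 4-byte char #2 = F0 90 81 96.
Offset 7: leading byte 0x4F = 01001111 → 1-byte char #3 = 4F.
Leading byte 0x4F = 01001111 matches 0xxxxxxx → 1-byte sequence.
Byte 1: 0x4F = 01001111, payload 1001111 (7 bits).
Concatenate: 1001111 = 0x4F (7 bits → U+004F).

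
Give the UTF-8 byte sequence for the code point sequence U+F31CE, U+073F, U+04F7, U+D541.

F3 B3 87 8E DC BF D3 B7 ED 95 81

U+F31CE: 4-byte form → F3 B3 87 8E.
U+073F: 2-byte form → DC BF.
U+04F7: 2-byte form → D3 B7.
U+D541: 3-byte form → ED 95 81.
Concatenated (11 bytes): F3 B3 87 8E DC BF D3 B7 ED 95 81.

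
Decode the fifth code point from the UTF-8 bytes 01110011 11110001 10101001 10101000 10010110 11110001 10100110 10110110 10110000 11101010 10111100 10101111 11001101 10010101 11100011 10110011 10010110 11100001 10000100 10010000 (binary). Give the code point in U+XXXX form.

Offset 0: leading byte 0x73 = 01110011 → 1-byte char #1 = 73.
Offset 1: leading byte 0xF1 = 11110001 → 4-byte char #2 = F1 A9 A8 96.
Offset 5: leading byte 0xF1 = 11110001 → 4-byte char #3 = F1 A6 B6 B0.
Offset 9: leading byte 0xEA = 11101010 → 3-byte char #4 = EA BC AF.
Offset 12: leading byte 0xCD = 11001101 → 2-byte char #5 = CD 95.
Leading byte 0xCD = 11001101 matches 110xxxxx → 2-byte sequence.
Byte 1: 0xCD = 11001101, payload 01101 (5 bits).
Byte 2: 0x95 = 10010101 (10xxxxxx ✓), payload 010101.
Concatenate: 01101010101 = 0x355 (11 bits → U+0355).

U+0355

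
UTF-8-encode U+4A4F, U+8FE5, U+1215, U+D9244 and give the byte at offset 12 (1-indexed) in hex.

0x89

1-indexed offset 12 is 0-indexed offset 11.
U+4A4F → 3-byte form E4 A9 8F at offsets 0–2.
U+8FE5 → 3-byte form E8 BF A5 at offsets 3–5.
U+1215 → 3-byte form E1 88 95 at offsets 6–8.
U+D9244 → 4-byte form F3 99 89 84 at offsets 9–12.
Offset 11 falls in char 4's range; it's byte 3 of F3 99 89 84 = 0x89.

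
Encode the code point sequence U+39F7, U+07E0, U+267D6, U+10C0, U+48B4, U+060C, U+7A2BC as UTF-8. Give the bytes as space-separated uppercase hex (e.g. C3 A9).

E3 A7 B7 DF A0 F0 A6 9F 96 E1 83 80 E4 A2 B4 D8 8C F1 BA 8A BC

U+39F7: 3-byte form → E3 A7 B7.
U+07E0: 2-byte form → DF A0.
U+267D6: 4-byte form → F0 A6 9F 96.
U+10C0: 3-byte form → E1 83 80.
U+48B4: 3-byte form → E4 A2 B4.
U+060C: 2-byte form → D8 8C.
U+7A2BC: 4-byte form → F1 BA 8A BC.
Concatenated (21 bytes): E3 A7 B7 DF A0 F0 A6 9F 96 E1 83 80 E4 A2 B4 D8 8C F1 BA 8A BC.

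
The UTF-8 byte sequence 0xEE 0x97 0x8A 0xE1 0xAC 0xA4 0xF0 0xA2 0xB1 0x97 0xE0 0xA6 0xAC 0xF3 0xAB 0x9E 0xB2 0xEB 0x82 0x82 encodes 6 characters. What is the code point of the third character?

Offset 0: leading byte 0xEE = 11101110 → 3-byte char #1 = EE 97 8A.
Offset 3: leading byte 0xE1 = 11100001 → 3-byte char #2 = E1 AC A4.
Offset 6: leading byte 0xF0 = 11110000 → 4-byte char #3 = F0 A2 B1 97.
Leading byte 0xF0 = 11110000 matches 11110xxx → 4-byte sequence.
Byte 1: 0xF0 = 11110000, payload 000 (3 bits).
Byte 2: 0xA2 = 10100010 (10xxxxxx ✓), payload 100010.
Byte 3: 0xB1 = 10110001 (10xxxxxx ✓), payload 110001.
Byte 4: 0x97 = 10010111 (10xxxxxx ✓), payload 010111.
Concatenate: 000100010110001010111 = 0x22C57 (21 bits → U+22C57).

U+22C57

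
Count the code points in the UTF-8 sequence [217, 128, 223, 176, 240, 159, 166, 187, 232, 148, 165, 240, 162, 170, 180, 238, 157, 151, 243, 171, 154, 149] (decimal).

7

Byte at offset 0: 0xD9 = 11011001 → 2-byte char (#1). Advance 2.
Byte at offset 2: 0xDF = 11011111 → 2-byte char (#2). Advance 2.
Byte at offset 4: 0xF0 = 11110000 → 4-byte char (#3). Advance 4.
Byte at offset 8: 0xE8 = 11101000 → 3-byte char (#4). Advance 3.
Byte at offset 11: 0xF0 = 11110000 → 4-byte char (#5). Advance 4.
Byte at offset 15: 0xEE = 11101110 → 3-byte char (#6). Advance 3.
Byte at offset 18: 0xF3 = 11110011 → 4-byte char (#7). Advance 4.
Reached end at offset 22 after 7 code points.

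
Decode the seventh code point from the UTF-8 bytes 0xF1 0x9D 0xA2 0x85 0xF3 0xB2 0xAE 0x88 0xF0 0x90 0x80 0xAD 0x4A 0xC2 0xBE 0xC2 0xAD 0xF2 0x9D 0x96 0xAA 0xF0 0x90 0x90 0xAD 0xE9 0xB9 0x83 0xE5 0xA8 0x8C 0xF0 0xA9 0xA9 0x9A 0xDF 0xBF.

U+9D5AA

Offset 0: leading byte 0xF1 = 11110001 → 4-byte char #1 = F1 9D A2 85.
Offset 4: leading byte 0xF3 = 11110011 → 4-byte char #2 = F3 B2 AE 88.
Offset 8: leading byte 0xF0 = 11110000 → 4-byte char #3 = F0 90 80 AD.
Offset 12: leading byte 0x4A = 01001010 → 1-byte char #4 = 4A.
Offset 13: leading byte 0xC2 = 11000010 → 2-byte char #5 = C2 BE.
Offset 15: leading byte 0xC2 = 11000010 → 2-byte char #6 = C2 AD.
Offset 17: leading byte 0xF2 = 11110010 → 4-byte char #7 = F2 9D 96 AA.
Leading byte 0xF2 = 11110010 matches 11110xxx → 4-byte sequence.
Byte 1: 0xF2 = 11110010, payload 010 (3 bits).
Byte 2: 0x9D = 10011101 (10xxxxxx ✓), payload 011101.
Byte 3: 0x96 = 10010110 (10xxxxxx ✓), payload 010110.
Byte 4: 0xAA = 10101010 (10xxxxxx ✓), payload 101010.
Concatenate: 010011101010110101010 = 0x9D5AA (21 bits → U+9D5AA).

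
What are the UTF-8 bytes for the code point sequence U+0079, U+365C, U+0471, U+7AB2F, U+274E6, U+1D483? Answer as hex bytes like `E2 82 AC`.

U+0079: 1-byte form → 79.
U+365C: 3-byte form → E3 99 9C.
U+0471: 2-byte form → D1 B1.
U+7AB2F: 4-byte form → F1 BA AC AF.
U+274E6: 4-byte form → F0 A7 93 A6.
U+1D483: 4-byte form → F0 9D 92 83.
Concatenated (18 bytes): 79 E3 99 9C D1 B1 F1 BA AC AF F0 A7 93 A6 F0 9D 92 83.

79 E3 99 9C D1 B1 F1 BA AC AF F0 A7 93 A6 F0 9D 92 83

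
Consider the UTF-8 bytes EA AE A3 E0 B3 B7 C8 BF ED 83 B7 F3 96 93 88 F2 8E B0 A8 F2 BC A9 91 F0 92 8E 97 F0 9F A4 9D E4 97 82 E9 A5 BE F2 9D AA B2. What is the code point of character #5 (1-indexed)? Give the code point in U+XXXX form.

U+D64C8

Offset 0: leading byte 0xEA = 11101010 → 3-byte char #1 = EA AE A3.
Offset 3: leading byte 0xE0 = 11100000 → 3-byte char #2 = E0 B3 B7.
Offset 6: leading byte 0xC8 = 11001000 → 2-byte char #3 = C8 BF.
Offset 8: leading byte 0xED = 11101101 → 3-byte char #4 = ED 83 B7.
Offset 11: leading byte 0xF3 = 11110011 → 4-byte char #5 = F3 96 93 88.
Leading byte 0xF3 = 11110011 matches 11110xxx → 4-byte sequence.
Byte 1: 0xF3 = 11110011, payload 011 (3 bits).
Byte 2: 0x96 = 10010110 (10xxxxxx ✓), payload 010110.
Byte 3: 0x93 = 10010011 (10xxxxxx ✓), payload 010011.
Byte 4: 0x88 = 10001000 (10xxxxxx ✓), payload 001000.
Concatenate: 011010110010011001000 = 0xD64C8 (21 bits → U+D64C8).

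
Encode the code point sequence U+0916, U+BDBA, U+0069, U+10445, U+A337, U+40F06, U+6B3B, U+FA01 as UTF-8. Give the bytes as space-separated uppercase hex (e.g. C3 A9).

E0 A4 96 EB B6 BA 69 F0 90 91 85 EA 8C B7 F1 80 BC 86 E6 AC BB EF A8 81

U+0916: 3-byte form → E0 A4 96.
U+BDBA: 3-byte form → EB B6 BA.
U+0069: 1-byte form → 69.
U+10445: 4-byte form → F0 90 91 85.
U+A337: 3-byte form → EA 8C B7.
U+40F06: 4-byte form → F1 80 BC 86.
U+6B3B: 3-byte form → E6 AC BB.
U+FA01: 3-byte form → EF A8 81.
Concatenated (24 bytes): E0 A4 96 EB B6 BA 69 F0 90 91 85 EA 8C B7 F1 80 BC 86 E6 AC BB EF A8 81.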